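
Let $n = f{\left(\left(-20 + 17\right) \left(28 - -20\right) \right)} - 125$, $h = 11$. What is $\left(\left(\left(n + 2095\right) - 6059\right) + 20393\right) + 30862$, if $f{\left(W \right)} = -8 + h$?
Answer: $47169$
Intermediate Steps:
$f{\left(W \right)} = 3$ ($f{\left(W \right)} = -8 + 11 = 3$)
$n = -122$ ($n = 3 - 125 = -122$)
$\left(\left(\left(n + 2095\right) - 6059\right) + 20393\right) + 30862 = \left(\left(\left(-122 + 2095\right) - 6059\right) + 20393\right) + 30862 = \left(\left(1973 - 6059\right) + 20393\right) + 30862 = \left(-4086 + 20393\right) + 30862 = 16307 + 30862 = 47169$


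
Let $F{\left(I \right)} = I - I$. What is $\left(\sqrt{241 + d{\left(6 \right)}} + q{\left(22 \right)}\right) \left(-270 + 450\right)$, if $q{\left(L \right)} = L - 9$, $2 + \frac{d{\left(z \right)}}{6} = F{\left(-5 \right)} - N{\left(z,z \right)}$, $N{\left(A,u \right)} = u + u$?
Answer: $2340 + 180 \sqrt{157} \approx 4595.4$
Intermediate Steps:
$N{\left(A,u \right)} = 2 u$
$F{\left(I \right)} = 0$
$d{\left(z \right)} = -12 - 12 z$ ($d{\left(z \right)} = -12 + 6 \left(0 - 2 z\right) = -12 + 6 \left(- 2 z\right) = -12 - 12 z$)
$q{\left(L \right)} = -9 + L$
$\left(\sqrt{241 + d{\left(6 \right)}} + q{\left(22 \right)}\right) \left(-270 + 450\right) = \left(\sqrt{241 - 84} + \left(-9 + 22\right)\right) \left(-270 + 450\right) = \left(\sqrt{241 - 84} + 13\right) 180 = \left(\sqrt{157} + 13\right) 180 = \left(13 + \sqrt{157}\right) 180 = 2340 + 180 \sqrt{157}$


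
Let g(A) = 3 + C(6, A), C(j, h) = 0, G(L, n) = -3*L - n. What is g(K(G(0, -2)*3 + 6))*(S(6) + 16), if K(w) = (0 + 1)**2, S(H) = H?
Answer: 66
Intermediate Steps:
G(L, n) = -n - 3*L
K(w) = 1 (K(w) = 1**2 = 1)
g(A) = 3 (g(A) = 3 + 0 = 3)
g(K(G(0, -2)*3 + 6))*(S(6) + 16) = 3*(6 + 16) = 3*22 = 66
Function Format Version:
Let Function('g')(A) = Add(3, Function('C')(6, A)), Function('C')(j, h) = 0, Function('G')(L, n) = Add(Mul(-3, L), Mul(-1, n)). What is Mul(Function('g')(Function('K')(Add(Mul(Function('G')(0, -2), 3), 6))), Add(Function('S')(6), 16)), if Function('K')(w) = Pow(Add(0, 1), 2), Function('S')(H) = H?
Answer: 66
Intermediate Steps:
Function('G')(L, n) = Add(Mul(-1, n), Mul(-3, L))
Function('K')(w) = 1 (Function('K')(w) = Pow(1, 2) = 1)
Function('g')(A) = 3 (Function('g')(A) = Add(3, 0) = 3)
Mul(Function('g')(Function('K')(Add(Mul(Function('G')(0, -2), 3), 6))), Add(Function('S')(6), 16)) = Mul(3, Add(6, 16)) = Mul(3, 22) = 66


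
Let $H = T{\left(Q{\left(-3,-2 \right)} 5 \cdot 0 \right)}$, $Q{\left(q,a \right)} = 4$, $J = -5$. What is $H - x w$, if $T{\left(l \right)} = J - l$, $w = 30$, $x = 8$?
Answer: $-245$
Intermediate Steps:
$T{\left(l \right)} = -5 - l$
$H = -5$ ($H = -5 - 4 \cdot 5 \cdot 0 = -5 - 20 \cdot 0 = -5 - 0 = -5 + 0 = -5$)
$H - x w = -5 - 8 \cdot 30 = -5 - 240 = -245$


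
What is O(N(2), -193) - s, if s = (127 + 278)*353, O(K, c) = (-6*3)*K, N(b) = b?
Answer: -143001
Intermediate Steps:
O(K, c) = -18*K
s = 142965 (s = 405*353 = 142965)
O(N(2), -193) - s = -18*2 - 1*142965 = -36 - 142965 = -143001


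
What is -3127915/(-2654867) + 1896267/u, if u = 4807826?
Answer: 20072807744279/12764138589142 ≈ 1.5726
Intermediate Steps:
-3127915/(-2654867) + 1896267/u = -3127915/(-2654867) + 1896267/4807826 = -3127915*(-1/2654867) + 1896267*(1/4807826) = 3127915/2654867 + 1896267/4807826 = 20072807744279/12764138589142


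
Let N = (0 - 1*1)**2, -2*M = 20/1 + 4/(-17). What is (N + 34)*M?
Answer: -5880/17 ≈ -345.88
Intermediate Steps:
M = -168/17 (M = -(20/1 + 4/(-17))/2 = -(20*1 + 4*(-1/17))/2 = -(20 - 4/17)/2 = -1/2*336/17 = -168/17 ≈ -9.8824)
N = 1 (N = (0 - 1)**2 = (-1)**2 = 1)
(N + 34)*M = (1 + 34)*(-168/17) = 35*(-168/17) = -5880/17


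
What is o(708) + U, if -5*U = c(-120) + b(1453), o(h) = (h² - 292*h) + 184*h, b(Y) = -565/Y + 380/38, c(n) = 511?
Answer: 3085415552/7265 ≈ 4.2470e+5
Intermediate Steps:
b(Y) = 10 - 565/Y (b(Y) = -565/Y + 380*(1/38) = -565/Y + 10 = 10 - 565/Y)
o(h) = h² - 108*h
U = -756448/7265 (U = -(511 + (10 - 565/1453))/5 = -(511 + 13965/1453)/5 = -⅕*756448/1453 = -756448/7265 ≈ -104.12)
o(708) + U = 708*(-108 + 708) - 756448/7265 = 708*600 - 756448/7265 = 424800 - 756448/7265 = 3085415552/7265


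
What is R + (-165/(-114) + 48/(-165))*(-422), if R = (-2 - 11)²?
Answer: -333382/1045 ≈ -319.03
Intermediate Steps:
R = 169 (R = (-13)² = 169)
R + (-165/(-114) + 48/(-165))*(-422) = 169 + (-165/(-114) + 48/(-165))*(-422) = 169 + (-165*(-1/114) + 48*(-1/165))*(-422) = 169 + (55/38 - 16/55)*(-422) = 169 + (2417/2090)*(-422) = 169 - 509987/1045 = -333382/1045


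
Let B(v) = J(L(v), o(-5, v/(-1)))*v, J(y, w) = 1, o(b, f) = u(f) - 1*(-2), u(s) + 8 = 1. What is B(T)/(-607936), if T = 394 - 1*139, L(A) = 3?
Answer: -255/607936 ≈ -0.00041945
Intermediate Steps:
u(s) = -7 (u(s) = -8 + 1 = -7)
o(b, f) = -5 (o(b, f) = -7 - 1*(-2) = -7 + 2 = -5)
T = 255 (T = 394 - 139 = 255)
B(v) = v (B(v) = 1*v = v)
B(T)/(-607936) = 255/(-607936) = 255*(-1/607936) = -255/607936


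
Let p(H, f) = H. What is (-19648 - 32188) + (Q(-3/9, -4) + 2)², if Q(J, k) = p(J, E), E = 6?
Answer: -466499/9 ≈ -51833.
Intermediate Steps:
Q(J, k) = J
(-19648 - 32188) + (Q(-3/9, -4) + 2)² = (-19648 - 32188) + (-3/9 + 2)² = -51836 + (-3*⅑ + 2)² = -51836 + (-⅓ + 2)² = -51836 + (5/3)² = -51836 + 25/9 = -466499/9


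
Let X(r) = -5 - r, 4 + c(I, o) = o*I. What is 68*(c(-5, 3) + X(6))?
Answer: -2040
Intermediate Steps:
c(I, o) = -4 + I*o (c(I, o) = -4 + o*I = -4 + I*o)
68*(c(-5, 3) + X(6)) = 68*((-4 - 5*3) + (-5 - 1*6)) = 68*((-4 - 15) + (-5 - 6)) = 68*(-19 - 11) = 68*(-30) = -2040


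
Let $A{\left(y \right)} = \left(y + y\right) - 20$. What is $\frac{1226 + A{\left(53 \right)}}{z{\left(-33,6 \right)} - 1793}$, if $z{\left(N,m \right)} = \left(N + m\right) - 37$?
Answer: $- \frac{1312}{1857} \approx -0.70652$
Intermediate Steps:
$z{\left(N,m \right)} = -37 + N + m$
$A{\left(y \right)} = -20 + 2 y$ ($A{\left(y \right)} = 2 y - 20 = -20 + 2 y$)
$\frac{1226 + A{\left(53 \right)}}{z{\left(-33,6 \right)} - 1793} = \frac{1226 + \left(-20 + 2 \cdot 53\right)}{\left(-37 - 33 + 6\right) - 1793} = \frac{1226 + \left(-20 + 106\right)}{-64 - 1793} = \frac{1226 + 86}{-1857} = 1312 \left(- \frac{1}{1857}\right) = - \frac{1312}{1857}$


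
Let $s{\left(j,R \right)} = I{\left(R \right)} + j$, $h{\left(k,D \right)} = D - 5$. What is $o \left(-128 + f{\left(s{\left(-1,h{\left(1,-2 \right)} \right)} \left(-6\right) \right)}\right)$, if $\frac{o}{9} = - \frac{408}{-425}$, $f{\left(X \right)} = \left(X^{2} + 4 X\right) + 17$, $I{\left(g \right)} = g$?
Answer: $\frac{103032}{5} \approx 20606.0$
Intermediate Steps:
$h{\left(k,D \right)} = -5 + D$ ($h{\left(k,D \right)} = D - 5 = -5 + D$)
$s{\left(j,R \right)} = R + j$
$f{\left(X \right)} = 17 + X^{2} + 4 X$
$o = \frac{216}{25}$ ($o = 9 \left(- \frac{408}{-425}\right) = 9 \left(\left(-408\right) \left(- \frac{1}{425}\right)\right) = 9 \cdot \frac{24}{25} = \frac{216}{25} \approx 8.64$)
$o \left(-128 + f{\left(s{\left(-1,h{\left(1,-2 \right)} \right)} \left(-6\right) \right)}\right) = \frac{216 \left(-128 + \left(17 + \left(\left(\left(-5 - 2\right) - 1\right) \left(-6\right)\right)^{2} + 4 \left(\left(-5 - 2\right) - 1\right) \left(-6\right)\right)\right)}{25} = \frac{216 \left(-128 + \left(17 + \left(\left(-7 - 1\right) \left(-6\right)\right)^{2} + 4 \left(-7 - 1\right) \left(-6\right)\right)\right)}{25} = \frac{216 \left(-128 + \left(17 + \left(\left(-8\right) \left(-6\right)\right)^{2} + 4 \left(\left(-8\right) \left(-6\right)\right)\right)\right)}{25} = \frac{216 \left(-128 + \left(17 + 48^{2} + 4 \cdot 48\right)\right)}{25} = \frac{216 \left(-128 + \left(17 + 2304 + 192\right)\right)}{25} = \frac{216 \left(-128 + 2513\right)}{25} = \frac{216}{25} \cdot 2385 = \frac{103032}{5}$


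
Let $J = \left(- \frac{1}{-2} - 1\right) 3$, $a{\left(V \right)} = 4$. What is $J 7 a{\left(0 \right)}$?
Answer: $-42$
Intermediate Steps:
$J = - \frac{3}{2}$ ($J = \left(\left(-1\right) \left(- \frac{1}{2}\right) - 1\right) 3 = \left(\frac{1}{2} - 1\right) 3 = \left(- \frac{1}{2}\right) 3 = - \frac{3}{2} \approx -1.5$)
$J 7 a{\left(0 \right)} = \left(- \frac{3}{2}\right) 7 \cdot 4 = \left(- \frac{21}{2}\right) 4 = -42$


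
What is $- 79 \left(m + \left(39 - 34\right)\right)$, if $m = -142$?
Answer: $10823$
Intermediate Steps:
$- 79 \left(m + \left(39 - 34\right)\right) = - 79 \left(-142 + \left(39 - 34\right)\right) = - 79 \left(-142 + 5\right) = \left(-79\right) \left(-137\right) = 10823$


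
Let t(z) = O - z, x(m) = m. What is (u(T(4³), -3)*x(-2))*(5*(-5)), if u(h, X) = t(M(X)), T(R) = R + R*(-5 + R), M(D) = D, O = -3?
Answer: 0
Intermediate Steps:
t(z) = -3 - z
u(h, X) = -3 - X
(u(T(4³), -3)*x(-2))*(5*(-5)) = ((-3 - 1*(-3))*(-2))*(5*(-5)) = ((-3 + 3)*(-2))*(-25) = (0*(-2))*(-25) = 0*(-25) = 0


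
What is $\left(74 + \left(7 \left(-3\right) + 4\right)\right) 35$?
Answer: $1995$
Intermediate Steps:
$\left(74 + \left(7 \left(-3\right) + 4\right)\right) 35 = \left(74 + \left(-21 + 4\right)\right) 35 = \left(74 - 17\right) 35 = 57 \cdot 35 = 1995$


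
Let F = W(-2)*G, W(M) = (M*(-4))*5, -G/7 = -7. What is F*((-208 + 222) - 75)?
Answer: -119560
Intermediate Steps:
G = 49 (G = -7*(-7) = 49)
W(M) = -20*M (W(M) = -4*M*5 = -20*M)
F = 1960 (F = -20*(-2)*49 = 40*49 = 1960)
F*((-208 + 222) - 75) = 1960*((-208 + 222) - 75) = 1960*(14 - 75) = 1960*(-61) = -119560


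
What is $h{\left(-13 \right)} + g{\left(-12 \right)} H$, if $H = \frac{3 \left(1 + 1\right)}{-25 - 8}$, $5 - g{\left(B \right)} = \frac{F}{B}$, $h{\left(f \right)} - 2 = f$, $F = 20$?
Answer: $- \frac{403}{33} \approx -12.212$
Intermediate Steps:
$h{\left(f \right)} = 2 + f$
$g{\left(B \right)} = 5 - \frac{20}{B}$
$H = - \frac{2}{11}$ ($H = \frac{3 \cdot 2}{-33} = \left(- \frac{1}{33}\right) 6 = - \frac{2}{11} \approx -0.18182$)
$h{\left(-13 \right)} + g{\left(-12 \right)} H = \left(2 - 13\right) + \left(5 - \frac{20}{-12}\right) \left(- \frac{2}{11}\right) = -11 + \left(5 - - \frac{5}{3}\right) \left(- \frac{2}{11}\right) = -11 + \left(5 + \frac{5}{3}\right) \left(- \frac{2}{11}\right) = -11 + \frac{20}{3} \left(- \frac{2}{11}\right) = -11 - \frac{40}{33} = - \frac{403}{33}$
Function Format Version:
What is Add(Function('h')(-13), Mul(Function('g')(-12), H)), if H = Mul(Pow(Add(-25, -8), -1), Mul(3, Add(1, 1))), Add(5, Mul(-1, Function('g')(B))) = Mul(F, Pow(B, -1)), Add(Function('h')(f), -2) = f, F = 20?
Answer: Rational(-403, 33) ≈ -12.212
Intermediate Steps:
Function('h')(f) = Add(2, f)
Function('g')(B) = Add(5, Mul(-20, Pow(B, -1))) (Function('g')(B) = Add(5, Mul(-1, Mul(20, Pow(B, -1)))) = Add(5, Mul(-20, Pow(B, -1))))
H = Rational(-2, 11) (H = Mul(Pow(-33, -1), Mul(3, 2)) = Mul(Rational(-1, 33), 6) = Rational(-2, 11) ≈ -0.18182)
Add(Function('h')(-13), Mul(Function('g')(-12), H)) = Add(Add(2, -13), Mul(Add(5, Mul(-20, Pow(-12, -1))), Rational(-2, 11))) = Add(-11, Mul(Add(5, Mul(-20, Rational(-1, 12))), Rational(-2, 11))) = Add(-11, Mul(Add(5, Rational(5, 3)), Rational(-2, 11))) = Add(-11, Mul(Rational(20, 3), Rational(-2, 11))) = Add(-11, Rational(-40, 33)) = Rational(-403, 33)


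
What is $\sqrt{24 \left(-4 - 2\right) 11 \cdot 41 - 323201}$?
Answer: $i \sqrt{388145} \approx 623.01 i$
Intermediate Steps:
$\sqrt{24 \left(-4 - 2\right) 11 \cdot 41 - 323201} = \sqrt{24 \left(\left(-6\right) 11\right) 41 - 323201} = \sqrt{24 \left(-66\right) 41 - 323201} = \sqrt{\left(-1584\right) 41 - 323201} = \sqrt{-64944 - 323201} = \sqrt{-388145} = i \sqrt{388145}$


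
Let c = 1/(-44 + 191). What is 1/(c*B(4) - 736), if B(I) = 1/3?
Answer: -441/324575 ≈ -0.0013587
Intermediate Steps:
c = 1/147 ≈ 0.0068027
B(I) = 1/3
1/(c*B(4) - 736) = 1/((1/147)*(1/3) - 736) = 1/(1/441 - 736) = 1/(-324575/441) = -441/324575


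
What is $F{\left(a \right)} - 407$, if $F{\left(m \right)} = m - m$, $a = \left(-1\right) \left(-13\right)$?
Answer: $-407$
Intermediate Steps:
$a = 13$
$F{\left(m \right)} = 0$
$F{\left(a \right)} - 407 = 0 - 407 = -407$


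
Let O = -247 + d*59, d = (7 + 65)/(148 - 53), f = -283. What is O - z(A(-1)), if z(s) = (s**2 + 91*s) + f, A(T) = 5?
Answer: -37932/95 ≈ -399.28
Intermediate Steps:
d = 72/95 ≈ 0.75789
z(s) = -283 + s**2 + 91*s (z(s) = (s**2 + 91*s) - 283 = -283 + s**2 + 91*s)
O = -19217/95 (O = -247 + (72/95)*59 = -247 + 4248/95 = -19217/95 ≈ -202.28)
O - z(A(-1)) = -19217/95 - (-283 + 5**2 + 91*5) = -19217/95 - (-283 + 25 + 455) = -19217/95 - 1*197 = -19217/95 - 197 = -37932/95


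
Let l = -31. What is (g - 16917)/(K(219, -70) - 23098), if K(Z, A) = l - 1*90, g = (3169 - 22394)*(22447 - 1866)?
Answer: 3698006/217 ≈ 17042.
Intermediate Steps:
g = -395669725 (g = -19225*20581 = -395669725)
K(Z, A) = -121 (K(Z, A) = -31 - 1*90 = -31 - 90 = -121)
(g - 16917)/(K(219, -70) - 23098) = (-395669725 - 16917)/(-121 - 23098) = -395686642/(-23219) = -395686642*(-1/23219) = 3698006/217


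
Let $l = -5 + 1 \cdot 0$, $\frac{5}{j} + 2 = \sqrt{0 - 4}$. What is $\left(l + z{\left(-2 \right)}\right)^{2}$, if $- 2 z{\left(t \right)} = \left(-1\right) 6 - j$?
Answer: $\frac{13}{2} + \frac{105 i}{32} \approx 6.5 + 3.2813 i$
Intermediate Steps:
$j = \frac{5 \left(-2 - 2 i\right)}{8}$ ($j = \frac{5}{-2 + \sqrt{0 - 4}} = \frac{5}{-2 + \sqrt{-4}} = \frac{5}{-2 + 2 i} = 5 \frac{-2 - 2 i}{8} = \frac{5 \left(-2 - 2 i\right)}{8} \approx -1.25 - 1.25 i$)
$l = -5$ ($l = -5 + 0 = -5$)
$z{\left(t \right)} = \frac{19}{8} - \frac{5 i}{8}$ ($z{\left(t \right)} = - \frac{\left(-1\right) 6 - \left(- \frac{5}{4} - \frac{5 i}{4}\right)}{2} = - \frac{-6 + \left(\frac{5}{4} + \frac{5 i}{4}\right)}{2} = - \frac{- \frac{19}{4} + \frac{5 i}{4}}{2} = \frac{19}{8} - \frac{5 i}{8}$)
$\left(l + z{\left(-2 \right)}\right)^{2} = \left(-5 + \left(\frac{19}{8} - \frac{5 i}{8}\right)\right)^{2} = \left(- \frac{21}{8} - \frac{5 i}{8}\right)^{2}$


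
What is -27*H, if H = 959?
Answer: -25893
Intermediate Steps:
-27*H = -27*959 = -25893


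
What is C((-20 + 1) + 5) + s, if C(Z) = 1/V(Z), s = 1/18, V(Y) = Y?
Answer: -1/63 ≈ -0.015873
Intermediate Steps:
s = 1/18 ≈ 0.055556
C(Z) = 1/Z
C((-20 + 1) + 5) + s = 1/((-20 + 1) + 5) + 1/18 = 1/(-19 + 5) + 1/18 = 1/(-14) + 1/18 = -1/14 + 1/18 = -1/63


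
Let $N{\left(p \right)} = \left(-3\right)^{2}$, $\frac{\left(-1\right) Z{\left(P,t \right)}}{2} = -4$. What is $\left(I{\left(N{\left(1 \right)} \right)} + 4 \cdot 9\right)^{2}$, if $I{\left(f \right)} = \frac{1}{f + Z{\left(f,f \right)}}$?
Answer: $\frac{375769}{289} \approx 1300.2$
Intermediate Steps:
$Z{\left(P,t \right)} = 8$ ($Z{\left(P,t \right)} = \left(-2\right) \left(-4\right) = 8$)
$N{\left(p \right)} = 9$
$I{\left(f \right)} = \frac{1}{8 + f}$ ($I{\left(f \right)} = \frac{1}{f + 8} = \frac{1}{8 + f}$)
$\left(I{\left(N{\left(1 \right)} \right)} + 4 \cdot 9\right)^{2} = \left(\frac{1}{8 + 9} + 4 \cdot 9\right)^{2} = \left(\frac{1}{17} + 36\right)^{2} = \left(\frac{613}{17}\right)^{2} = \frac{375769}{289}$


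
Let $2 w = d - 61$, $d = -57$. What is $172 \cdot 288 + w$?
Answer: $49477$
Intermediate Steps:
$w = -59$ ($w = \frac{-57 - 61}{2} = \frac{1}{2} \left(-118\right) = -59$)
$172 \cdot 288 + w = 172 \cdot 288 - 59 = 49536 - 59 = 49477$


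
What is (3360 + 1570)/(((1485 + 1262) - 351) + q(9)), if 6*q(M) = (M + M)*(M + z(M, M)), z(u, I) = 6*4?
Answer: 986/499 ≈ 1.9760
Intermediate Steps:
z(u, I) = 24
q(M) = M*(24 + M)/3 (q(M) = ((M + M)*(M + 24))/6 = ((2*M)*(24 + M))/6 = (2*M*(24 + M))/6 = M*(24 + M)/3)
(3360 + 1570)/(((1485 + 1262) - 351) + q(9)) = (3360 + 1570)/(((1485 + 1262) - 351) + (⅓)*9*(24 + 9)) = 4930/((2747 - 351) + (⅓)*9*33) = 4930/(2396 + 99) = 4930/2495 = 4930*(1/2495) = 986/499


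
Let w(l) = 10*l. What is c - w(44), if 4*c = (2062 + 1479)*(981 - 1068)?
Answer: -309827/4 ≈ -77457.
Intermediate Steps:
c = -308067/4 (c = ((2062 + 1479)*(981 - 1068))/4 = (3541*(-87))/4 = (¼)*(-308067) = -308067/4 ≈ -77017.)
c - w(44) = -308067/4 - 10*44 = -308067/4 - 1*440 = -308067/4 - 440 = -309827/4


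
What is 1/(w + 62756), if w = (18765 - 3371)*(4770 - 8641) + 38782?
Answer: -1/59488636 ≈ -1.6810e-8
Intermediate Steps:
w = -59551392 (w = 15394*(-3871) + 38782 = -59590174 + 38782 = -59551392)
1/(w + 62756) = 1/(-59551392 + 62756) = 1/(-59488636) = -1/59488636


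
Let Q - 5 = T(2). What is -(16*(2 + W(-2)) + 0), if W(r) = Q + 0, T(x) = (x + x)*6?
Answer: -496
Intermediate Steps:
T(x) = 12*x (T(x) = (2*x)*6 = 12*x)
Q = 29 (Q = 5 + 12*2 = 5 + 24 = 29)
W(r) = 29 (W(r) = 29 + 0 = 29)
-(16*(2 + W(-2)) + 0) = -(16*(2 + 29) + 0) = -(16*31 + 0) = -(496 + 0) = -1*496 = -496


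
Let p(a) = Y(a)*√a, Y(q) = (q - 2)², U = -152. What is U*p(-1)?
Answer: -1368*I ≈ -1368.0*I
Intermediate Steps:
Y(q) = (-2 + q)²
p(a) = √a*(-2 + a)² (p(a) = (-2 + a)²*√a = √a*(-2 + a)²)
U*p(-1) = -152*√(-1)*(-2 - 1)² = -152*I*(-3)² = -152*I*9 = -1368*I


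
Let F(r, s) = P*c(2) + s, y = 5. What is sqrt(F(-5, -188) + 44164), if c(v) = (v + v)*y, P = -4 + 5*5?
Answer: 2*sqrt(11099) ≈ 210.70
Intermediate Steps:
P = 21 (P = -4 + 25 = 21)
c(v) = 10*v (c(v) = (v + v)*5 = (2*v)*5 = 10*v)
F(r, s) = 420 + s (F(r, s) = 21*(10*2) + s = 21*20 + s = 420 + s)
sqrt(F(-5, -188) + 44164) = sqrt((420 - 188) + 44164) = sqrt(232 + 44164) = sqrt(44396) = 2*sqrt(11099)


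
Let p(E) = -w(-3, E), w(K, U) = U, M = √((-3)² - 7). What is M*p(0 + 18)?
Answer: -18*√2 ≈ -25.456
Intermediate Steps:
M = √2 (M = √(9 - 7) = √2 ≈ 1.4142)
p(E) = -E
M*p(0 + 18) = √2*(-(0 + 18)) = √2*(-1*18) = √2*(-18) = -18*√2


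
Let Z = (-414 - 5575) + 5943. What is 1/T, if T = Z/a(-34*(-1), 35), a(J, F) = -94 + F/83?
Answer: 7767/3818 ≈ 2.0343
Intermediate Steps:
a(J, F) = -94 + F/83 (a(J, F) = -94 + F*(1/83) = -94 + F/83)
Z = -46 (Z = -5989 + 5943 = -46)
T = 3818/7767 (T = -46/(-94 + (1/83)*35) = -46/(-94 + 35/83) = -46/(-7767/83) = -46*(-83/7767) = 3818/7767 ≈ 0.49157)
1/T = 1/(3818/7767) = 7767/3818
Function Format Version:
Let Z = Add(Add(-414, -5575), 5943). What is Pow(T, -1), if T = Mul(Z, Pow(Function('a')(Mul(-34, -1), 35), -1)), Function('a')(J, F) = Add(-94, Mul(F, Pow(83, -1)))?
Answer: Rational(7767, 3818) ≈ 2.0343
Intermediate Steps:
Function('a')(J, F) = Add(-94, Mul(Rational(1, 83), F)) (Function('a')(J, F) = Add(-94, Mul(F, Rational(1, 83))) = Add(-94, Mul(Rational(1, 83), F)))
Z = -46 (Z = Add(-5989, 5943) = -46)
T = Rational(3818, 7767) (T = Mul(-46, Pow(Add(-94, Mul(Rational(1, 83), 35)), -1)) = Mul(-46, Pow(Add(-94, Rational(35, 83)), -1)) = Mul(-46, Pow(Rational(-7767, 83), -1)) = Mul(-46, Rational(-83, 7767)) = Rational(3818, 7767) ≈ 0.49157)
Pow(T, -1) = Pow(Rational(3818, 7767), -1) = Rational(7767, 3818)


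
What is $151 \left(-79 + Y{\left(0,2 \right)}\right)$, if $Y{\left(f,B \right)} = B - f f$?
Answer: $-11627$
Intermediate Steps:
$Y{\left(f,B \right)} = B - f^{2}$
$151 \left(-79 + Y{\left(0,2 \right)}\right) = 151 \left(-79 + \left(2 - 0^{2}\right)\right) = 151 \left(-79 + \left(2 - 0\right)\right) = 151 \left(-79 + \left(2 + 0\right)\right) = 151 \left(-79 + 2\right) = 151 \left(-77\right) = -11627$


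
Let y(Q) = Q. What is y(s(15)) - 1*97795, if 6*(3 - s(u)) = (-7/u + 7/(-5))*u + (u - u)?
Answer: -293362/3 ≈ -97787.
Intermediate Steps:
s(u) = 3 - u*(-7/5 - 7/u)/6 (s(u) = 3 - ((-7/u + 7/(-5))*u + (u - u))/6 = 3 - ((-7/u + 7*(-1/5))*u + 0)/6 = 3 - ((-7/u - 7/5)*u + 0)/6 = 3 - ((-7/5 - 7/u)*u + 0)/6 = 3 - (u*(-7/5 - 7/u) + 0)/6 = 3 - u*(-7/5 - 7/u)/6)
y(s(15)) - 1*97795 = (25/6 + (7/30)*15) - 1*97795 = (25/6 + 7/2) - 97795 = 23/3 - 97795 = -293362/3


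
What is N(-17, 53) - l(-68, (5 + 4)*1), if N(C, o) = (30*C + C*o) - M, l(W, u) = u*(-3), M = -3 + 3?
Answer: -1384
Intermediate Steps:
M = 0
l(W, u) = -3*u
N(C, o) = 30*C + C*o (N(C, o) = (30*C + C*o) - 1*0 = (30*C + C*o) + 0 = 30*C + C*o)
N(-17, 53) - l(-68, (5 + 4)*1) = -17*(30 + 53) - (-3)*(5 + 4)*1 = -17*83 - (-3)*9*1 = -1411 - (-3)*9 = -1411 - 1*(-27) = -1411 + 27 = -1384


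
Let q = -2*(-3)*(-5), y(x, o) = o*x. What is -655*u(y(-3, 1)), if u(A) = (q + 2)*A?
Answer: -55020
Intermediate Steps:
q = -30 (q = 6*(-5) = -30)
u(A) = -28*A (u(A) = (-30 + 2)*A = -28*A)
-655*u(y(-3, 1)) = -(-18340)*1*(-3) = -(-18340)*(-3) = -655*84 = -55020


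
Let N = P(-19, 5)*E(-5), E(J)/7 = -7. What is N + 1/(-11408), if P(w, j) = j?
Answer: -2794961/11408 ≈ -245.00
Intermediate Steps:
E(J) = -49 (E(J) = 7*(-7) = -49)
N = -245 (N = 5*(-49) = -245)
N + 1/(-11408) = -245 + 1/(-11408) = -245 - 1/11408 = -2794961/11408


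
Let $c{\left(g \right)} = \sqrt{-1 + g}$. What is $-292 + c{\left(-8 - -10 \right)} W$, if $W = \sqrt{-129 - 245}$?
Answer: $-292 + i \sqrt{374} \approx -292.0 + 19.339 i$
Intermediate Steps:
$W = i \sqrt{374}$ ($W = \sqrt{-374} = i \sqrt{374} \approx 19.339 i$)
$-292 + c{\left(-8 - -10 \right)} W = -292 + \sqrt{-1 - -2} i \sqrt{374} = -292 + \sqrt{-1 + \left(-8 + 10\right)} i \sqrt{374} = -292 + \sqrt{-1 + 2} i \sqrt{374} = -292 + \sqrt{1} i \sqrt{374} = -292 + 1 i \sqrt{374} = -292 + i \sqrt{374}$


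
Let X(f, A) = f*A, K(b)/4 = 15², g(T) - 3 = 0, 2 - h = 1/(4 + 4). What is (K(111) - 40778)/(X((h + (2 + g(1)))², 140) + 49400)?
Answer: -638048/896275 ≈ -0.71189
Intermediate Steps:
h = 15/8 (h = 2 - 1/(4 + 4) = 2 - 1/8 = 2 - 1*⅛ = 2 - ⅛ = 15/8 ≈ 1.8750)
g(T) = 3 (g(T) = 3 + 0 = 3)
K(b) = 900 (K(b) = 4*15² = 4*225 = 900)
X(f, A) = A*f
(K(111) - 40778)/(X((h + (2 + g(1)))², 140) + 49400) = (900 - 40778)/(140*(15/8 + (2 + 3))² + 49400) = -39878/(140*(15/8 + 5)² + 49400) = -39878/(140*(55/8)² + 49400) = -39878/(140*(3025/64) + 49400) = -39878/(105875/16 + 49400) = -39878/896275/16 = -39878*16/896275 = -638048/896275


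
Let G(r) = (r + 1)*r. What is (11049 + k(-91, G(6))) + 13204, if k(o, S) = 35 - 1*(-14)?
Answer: 24302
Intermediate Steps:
G(r) = r*(1 + r) (G(r) = (1 + r)*r = r*(1 + r))
k(o, S) = 49 (k(o, S) = 35 + 14 = 49)
(11049 + k(-91, G(6))) + 13204 = (11049 + 49) + 13204 = 11098 + 13204 = 24302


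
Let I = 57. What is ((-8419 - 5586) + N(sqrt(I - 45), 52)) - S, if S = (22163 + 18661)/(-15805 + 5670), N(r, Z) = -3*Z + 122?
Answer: -142244441/10135 ≈ -14035.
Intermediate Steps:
N(r, Z) = 122 - 3*Z
S = -40824/10135 (S = 40824/(-10135) = 40824*(-1/10135) = -40824/10135 ≈ -4.0280)
((-8419 - 5586) + N(sqrt(I - 45), 52)) - S = ((-8419 - 5586) + (122 - 3*52)) - 1*(-40824/10135) = (-14005 + (122 - 156)) + 40824/10135 = (-14005 - 34) + 40824/10135 = -14039 + 40824/10135 = -142244441/10135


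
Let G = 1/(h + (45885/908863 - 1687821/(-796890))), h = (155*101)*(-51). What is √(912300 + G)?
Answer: √33894786565829432567794947718608505683590/192751432491371059 ≈ 955.14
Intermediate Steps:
h = -798405 (h = 15655*(-51) = -798405)
G = -241421278690/192751432491371059 (G = 1/(-798405 + (45885/908863 - 1687821/(-796890))) = 1/(-798405 + (45885*(1/908863) - 1687821*(-1/796890))) = 1/(-798405 + (45885/908863 + 562607/265630)) = 1/(-798405 + 523521118391/241421278690) = 1/(-192751432491371059/241421278690) = -241421278690/192751432491371059 ≈ -1.2525e-6)
√(912300 + G) = √(912300 - 241421278690/192751432491371059) = √(175847131861636395847010/192751432491371059) = √33894786565829432567794947718608505683590/192751432491371059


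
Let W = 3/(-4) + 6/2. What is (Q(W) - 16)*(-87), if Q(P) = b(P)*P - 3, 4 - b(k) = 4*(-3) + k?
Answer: -16617/16 ≈ -1038.6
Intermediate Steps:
b(k) = 16 - k (b(k) = 4 - (4*(-3) + k) = 4 - (-12 + k) = 4 + (12 - k) = 16 - k)
W = 9/4 (W = 3*(-¼) + 6*(½) = -¾ + 3 = 9/4 ≈ 2.2500)
Q(P) = -3 + P*(16 - P) (Q(P) = (16 - P)*P - 3 = P*(16 - P) - 3 = -3 + P*(16 - P))
(Q(W) - 16)*(-87) = ((-3 - 1*9/4*(-16 + 9/4)) - 16)*(-87) = ((-3 - 1*9/4*(-55/4)) - 16)*(-87) = ((-3 + 495/16) - 16)*(-87) = (447/16 - 16)*(-87) = (191/16)*(-87) = -16617/16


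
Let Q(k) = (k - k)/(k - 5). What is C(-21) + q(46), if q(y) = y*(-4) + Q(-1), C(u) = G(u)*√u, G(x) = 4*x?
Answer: -184 - 84*I*√21 ≈ -184.0 - 384.94*I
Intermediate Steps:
Q(k) = 0 (Q(k) = 0/(-5 + k) = 0)
C(u) = 4*u^(3/2) (C(u) = (4*u)*√u = 4*u^(3/2))
q(y) = -4*y (q(y) = y*(-4) + 0 = -4*y + 0 = -4*y)
C(-21) + q(46) = 4*(-21)^(3/2) - 4*46 = 4*(-21*I*√21) - 184 = -84*I*√21 - 184 = -184 - 84*I*√21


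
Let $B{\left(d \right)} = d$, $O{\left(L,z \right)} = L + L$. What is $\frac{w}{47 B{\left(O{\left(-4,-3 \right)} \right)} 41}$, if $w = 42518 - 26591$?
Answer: $- \frac{15927}{15416} \approx -1.0331$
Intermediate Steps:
$O{\left(L,z \right)} = 2 L$
$w = 15927$
$\frac{w}{47 B{\left(O{\left(-4,-3 \right)} \right)} 41} = \frac{15927}{47 \cdot 2 \left(-4\right) 41} = \frac{15927}{47 \left(-8\right) 41} = \frac{15927}{\left(-376\right) 41} = \frac{15927}{-15416} = 15927 \left(- \frac{1}{15416}\right) = - \frac{15927}{15416}$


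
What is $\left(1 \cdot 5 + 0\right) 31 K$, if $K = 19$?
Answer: $2945$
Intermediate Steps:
$\left(1 \cdot 5 + 0\right) 31 K = \left(1 \cdot 5 + 0\right) 31 \cdot 19 = \left(5 + 0\right) 31 \cdot 19 = 5 \cdot 31 \cdot 19 = 155 \cdot 19 = 2945$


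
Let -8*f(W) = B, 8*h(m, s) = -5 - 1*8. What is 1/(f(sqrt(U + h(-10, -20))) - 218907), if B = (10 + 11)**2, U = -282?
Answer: -8/1751697 ≈ -4.5670e-6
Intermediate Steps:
h(m, s) = -13/8 (h(m, s) = (-5 - 1*8)/8 = (-5 - 8)/8 = (1/8)*(-13) = -13/8)
B = 441 (B = 21**2 = 441)
f(W) = -441/8 (f(W) = -1/8*441 = -441/8)
1/(f(sqrt(U + h(-10, -20))) - 218907) = 1/(-441/8 - 218907) = 1/(-1751697/8) = -8/1751697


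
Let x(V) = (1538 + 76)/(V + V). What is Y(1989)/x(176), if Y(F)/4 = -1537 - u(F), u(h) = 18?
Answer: -1094720/807 ≈ -1356.5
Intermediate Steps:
x(V) = 807/V (x(V) = 1614/((2*V)) = 1614*(1/(2*V)) = 807/V)
Y(F) = -6220 (Y(F) = 4*(-1537 - 1*18) = 4*(-1537 - 18) = 4*(-1555) = -6220)
Y(1989)/x(176) = -6220/(807/176) = -6220/(807*(1/176)) = -6220/807/176 = -6220*176/807 = -1094720/807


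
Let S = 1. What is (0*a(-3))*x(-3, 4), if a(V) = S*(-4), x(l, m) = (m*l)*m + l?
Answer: 0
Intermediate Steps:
x(l, m) = l + l*m**2 (x(l, m) = (l*m)*m + l = l*m**2 + l = l + l*m**2)
a(V) = -4 (a(V) = 1*(-4) = -4)
(0*a(-3))*x(-3, 4) = (0*(-4))*(-3*(1 + 4**2)) = 0*(-3*(1 + 16)) = 0*(-3*17) = 0*(-51) = 0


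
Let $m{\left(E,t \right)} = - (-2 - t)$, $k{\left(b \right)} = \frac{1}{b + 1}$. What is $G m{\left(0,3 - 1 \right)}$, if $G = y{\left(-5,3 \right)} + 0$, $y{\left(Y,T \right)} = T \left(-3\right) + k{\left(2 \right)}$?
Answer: $- \frac{104}{3} \approx -34.667$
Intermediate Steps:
$k{\left(b \right)} = \frac{1}{1 + b}$
$y{\left(Y,T \right)} = \frac{1}{3} - 3 T$ ($y{\left(Y,T \right)} = T \left(-3\right) + \frac{1}{1 + 2} = - 3 T + \frac{1}{3} = \frac{1}{3} - 3 T$)
$m{\left(E,t \right)} = 2 + t$
$G = - \frac{26}{3}$ ($G = \left(\frac{1}{3} - 9\right) + 0 = - \frac{26}{3} + 0 = - \frac{26}{3} \approx -8.6667$)
$G m{\left(0,3 - 1 \right)} = - \frac{26 \left(2 + \left(3 - 1\right)\right)}{3} = - \frac{26 \left(2 + 2\right)}{3} = \left(- \frac{26}{3}\right) 4 = - \frac{104}{3}$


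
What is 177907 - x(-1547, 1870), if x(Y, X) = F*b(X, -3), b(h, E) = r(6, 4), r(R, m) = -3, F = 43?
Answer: 178036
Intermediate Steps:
b(h, E) = -3
x(Y, X) = -129 (x(Y, X) = 43*(-3) = -129)
177907 - x(-1547, 1870) = 177907 - 1*(-129) = 177907 + 129 = 178036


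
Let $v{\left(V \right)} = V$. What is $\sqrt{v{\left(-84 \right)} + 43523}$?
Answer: $11 \sqrt{359} \approx 208.42$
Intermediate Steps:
$\sqrt{v{\left(-84 \right)} + 43523} = \sqrt{-84 + 43523} = \sqrt{43439} = 11 \sqrt{359}$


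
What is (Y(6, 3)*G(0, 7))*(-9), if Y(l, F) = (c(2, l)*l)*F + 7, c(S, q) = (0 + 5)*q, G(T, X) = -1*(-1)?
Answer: -4923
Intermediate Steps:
G(T, X) = 1
c(S, q) = 5*q
Y(l, F) = 7 + 5*F*l² (Y(l, F) = ((5*l)*l)*F + 7 = (5*l²)*F + 7 = 5*F*l² + 7 = 7 + 5*F*l²)
(Y(6, 3)*G(0, 7))*(-9) = ((7 + 5*3*6²)*1)*(-9) = ((7 + 5*3*36)*1)*(-9) = ((7 + 540)*1)*(-9) = (547*1)*(-9) = 547*(-9) = -4923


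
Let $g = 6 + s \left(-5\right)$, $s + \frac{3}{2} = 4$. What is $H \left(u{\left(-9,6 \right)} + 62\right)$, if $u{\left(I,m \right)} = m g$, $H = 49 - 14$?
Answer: $805$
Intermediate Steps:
$s = \frac{5}{2}$ ($s = - \frac{3}{2} + 4 = \frac{5}{2} \approx 2.5$)
$g = - \frac{13}{2}$ ($g = 6 + \frac{5}{2} \left(-5\right) = 6 - \frac{25}{2} = - \frac{13}{2} \approx -6.5$)
$H = 35$ ($H = 49 - 14 = 35$)
$u{\left(I,m \right)} = - \frac{13 m}{2}$ ($u{\left(I,m \right)} = m \left(- \frac{13}{2}\right) = - \frac{13 m}{2}$)
$H \left(u{\left(-9,6 \right)} + 62\right) = 35 \left(\left(- \frac{13}{2}\right) 6 + 62\right) = 35 \left(-39 + 62\right) = 35 \cdot 23 = 805$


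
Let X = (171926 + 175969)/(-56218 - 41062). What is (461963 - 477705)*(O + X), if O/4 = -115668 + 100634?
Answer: 9209665008245/9728 ≈ 9.4672e+8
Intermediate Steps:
O = -60136 (O = 4*(-115668 + 100634) = 4*(-15034) = -60136)
X = -69579/19456 (X = 347895/(-97280) = 347895*(-1/97280) = -69579/19456 ≈ -3.5762)
(461963 - 477705)*(O + X) = (461963 - 477705)*(-60136 - 69579/19456) = -15742*(-1170075595/19456) = 9209665008245/9728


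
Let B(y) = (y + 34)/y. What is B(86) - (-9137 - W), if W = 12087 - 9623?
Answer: 498903/43 ≈ 11602.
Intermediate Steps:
W = 2464
B(y) = (34 + y)/y
B(86) - (-9137 - W) = (34 + 86)/86 - (-9137 - 1*2464) = (1/86)*120 - (-9137 - 2464) = 60/43 - 1*(-11601) = 60/43 + 11601 = 498903/43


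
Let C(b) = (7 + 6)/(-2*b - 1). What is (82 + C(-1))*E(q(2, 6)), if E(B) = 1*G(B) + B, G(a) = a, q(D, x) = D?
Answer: 380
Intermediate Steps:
C(b) = 13/(-1 - 2*b)
E(B) = 2*B (E(B) = 1*B + B = B + B = 2*B)
(82 + C(-1))*E(q(2, 6)) = (82 - 13/(1 + 2*(-1)))*(2*2) = (82 - 13/(1 - 2))*4 = (82 - 13/(-1))*4 = (82 - 13*(-1))*4 = (82 + 13)*4 = 95*4 = 380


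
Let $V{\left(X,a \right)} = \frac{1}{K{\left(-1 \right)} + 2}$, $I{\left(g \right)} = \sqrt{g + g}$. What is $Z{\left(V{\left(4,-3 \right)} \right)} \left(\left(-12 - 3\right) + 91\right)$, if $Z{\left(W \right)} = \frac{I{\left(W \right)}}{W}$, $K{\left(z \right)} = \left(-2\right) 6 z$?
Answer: $152 \sqrt{7} \approx 402.15$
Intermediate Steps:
$K{\left(z \right)} = - 12 z$
$I{\left(g \right)} = \sqrt{2} \sqrt{g}$ ($I{\left(g \right)} = \sqrt{2 g} = \sqrt{2} \sqrt{g}$)
$V{\left(X,a \right)} = \frac{1}{14}$ ($V{\left(X,a \right)} = \frac{1}{\left(-12\right) \left(-1\right) + 2} = \frac{1}{12 + 2} = \frac{1}{14}$)
$Z{\left(W \right)} = \frac{\sqrt{2}}{\sqrt{W}}$ ($Z{\left(W \right)} = \frac{\sqrt{2} \sqrt{W}}{W} = \frac{\sqrt{2}}{\sqrt{W}}$)
$Z{\left(V{\left(4,-3 \right)} \right)} \left(\left(-12 - 3\right) + 91\right) = \sqrt{2} \frac{1}{\sqrt{\frac{1}{14}}} \left(\left(-12 - 3\right) + 91\right) = \sqrt{2} \sqrt{14} \left(-15 + 91\right) = 2 \sqrt{7} \cdot 76 = 152 \sqrt{7}$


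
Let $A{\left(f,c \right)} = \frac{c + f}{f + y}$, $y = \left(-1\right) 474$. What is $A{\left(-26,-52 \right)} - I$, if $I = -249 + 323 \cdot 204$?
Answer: $- \frac{16410711}{250} \approx -65643.0$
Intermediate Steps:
$y = -474$
$A{\left(f,c \right)} = \frac{c + f}{-474 + f}$ ($A{\left(f,c \right)} = \frac{c + f}{f - 474} = \frac{c + f}{-474 + f}$)
$I = 65643$ ($I = -249 + 65892 = 65643$)
$A{\left(-26,-52 \right)} - I = \frac{-52 - 26}{-474 - 26} - 65643 = \frac{1}{-500} \left(-78\right) - 65643 = \left(- \frac{1}{500}\right) \left(-78\right) - 65643 = \frac{39}{250} - 65643 = - \frac{16410711}{250}$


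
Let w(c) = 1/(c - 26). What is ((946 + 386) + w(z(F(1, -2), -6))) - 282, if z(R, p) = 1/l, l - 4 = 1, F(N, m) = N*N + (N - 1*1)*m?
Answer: 135445/129 ≈ 1050.0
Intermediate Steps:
F(N, m) = N² + m*(-1 + N) (F(N, m) = N² + (N - 1)*m = N² + (-1 + N)*m = N² + m*(-1 + N))
l = 5 (l = 4 + 1 = 5)
z(R, p) = ⅕ (z(R, p) = 1/5 = ⅕)
w(c) = 1/(-26 + c)
((946 + 386) + w(z(F(1, -2), -6))) - 282 = ((946 + 386) + 1/(-26 + ⅕)) - 282 = (1332 + 1/(-129/5)) - 282 = (1332 - 5/129) - 282 = 171823/129 - 282 = 135445/129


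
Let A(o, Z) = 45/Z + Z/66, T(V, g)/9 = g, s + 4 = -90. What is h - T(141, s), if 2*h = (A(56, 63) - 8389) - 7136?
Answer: -2130025/308 ≈ -6915.7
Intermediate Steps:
s = -94 (s = -4 - 90 = -94)
T(V, g) = 9*g
A(o, Z) = 45/Z + Z/66 (A(o, Z) = 45/Z + Z*(1/66) = 45/Z + Z/66)
h = -2390593/308 (h = (((45/63 + (1/66)*63) - 8389) - 7136)/2 = (((45*(1/63) + 21/22) - 8389) - 7136)/2 = (((5/7 + 21/22) - 8389) - 7136)/2 = ((257/154 - 8389) - 7136)/2 = (-1291649/154 - 7136)/2 = (½)*(-2390593/154) = -2390593/308 ≈ -7761.7)
h - T(141, s) = -2390593/308 - 9*(-94) = -2390593/308 - 1*(-846) = -2390593/308 + 846 = -2130025/308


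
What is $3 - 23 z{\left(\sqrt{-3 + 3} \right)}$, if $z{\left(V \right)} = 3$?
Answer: $-66$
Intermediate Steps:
$3 - 23 z{\left(\sqrt{-3 + 3} \right)} = 3 - 69 = -66$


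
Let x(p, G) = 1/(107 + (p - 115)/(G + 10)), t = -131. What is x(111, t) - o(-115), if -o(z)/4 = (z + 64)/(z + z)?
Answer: 1334917/1489365 ≈ 0.89630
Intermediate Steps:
x(p, G) = 1/(107 + (-115 + p)/(10 + G))
o(z) = -2*(64 + z)/z (o(z) = -4*(z + 64)/(z + z) = -4*(64 + z)/(2*z) = -4*(64 + z)*1/(2*z) = -2*(64 + z)/z)
x(111, t) - o(-115) = (10 - 131)/(955 + 111 + 107*(-131)) - (-2 - 128/(-115)) = -121/(955 + 111 - 14017) - (-2 - 128*(-1/115)) = -121/(-12951) - (-2 + 128/115) = -1/12951*(-121) - 1*(-102/115) = 121/12951 + 102/115 = 1334917/1489365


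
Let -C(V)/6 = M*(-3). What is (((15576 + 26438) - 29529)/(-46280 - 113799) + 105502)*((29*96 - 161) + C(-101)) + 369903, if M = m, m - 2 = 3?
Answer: 45878099917686/160079 ≈ 2.8660e+8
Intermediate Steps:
m = 5 (m = 2 + 3 = 5)
M = 5
C(V) = 90 (C(V) = -30*(-3) = -6*(-15) = 90)
(((15576 + 26438) - 29529)/(-46280 - 113799) + 105502)*((29*96 - 161) + C(-101)) + 369903 = (((15576 + 26438) - 29529)/(-46280 - 113799) + 105502)*((29*96 - 161) + 90) + 369903 = ((42014 - 29529)/(-160079) + 105502)*((2784 - 161) + 90) + 369903 = (12485*(-1/160079) + 105502)*(2623 + 90) + 369903 = (-12485/160079 + 105502)*2713 + 369903 = (16888642173/160079)*2713 + 369903 = 45818886215349/160079 + 369903 = 45878099917686/160079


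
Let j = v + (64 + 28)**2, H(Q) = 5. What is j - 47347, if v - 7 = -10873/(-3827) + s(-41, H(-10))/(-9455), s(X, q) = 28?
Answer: -1406597566601/36184285 ≈ -38873.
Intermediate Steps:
v = 355987054/36184285 (v = 7 + (-10873/(-3827) + 28/(-9455)) = 7 + (-10873*(-1/3827) + 28*(-1/9455)) = 7 + (10873/3827 - 28/9455) = 7 + 102697059/36184285 = 355987054/36184285 ≈ 9.8382)
j = 306619775294/36184285 (j = 355987054/36184285 + (64 + 28)**2 = 355987054/36184285 + 92**2 = 355987054/36184285 + 8464 = 306619775294/36184285 ≈ 8473.8)
j - 47347 = 306619775294/36184285 - 47347 = -1406597566601/36184285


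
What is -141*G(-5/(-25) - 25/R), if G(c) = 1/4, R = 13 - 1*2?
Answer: -141/4 ≈ -35.250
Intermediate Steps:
R = 11 (R = 13 - 2 = 11)
G(c) = ¼
-141*G(-5/(-25) - 25/R) = -141*¼ = -141/4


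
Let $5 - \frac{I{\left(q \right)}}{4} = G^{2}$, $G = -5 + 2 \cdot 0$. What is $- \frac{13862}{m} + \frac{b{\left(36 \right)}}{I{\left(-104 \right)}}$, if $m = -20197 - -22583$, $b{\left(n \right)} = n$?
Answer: $- \frac{149357}{23860} \approx -6.2597$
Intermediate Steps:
$G = -5$ ($G = -5 + 0 = -5$)
$I{\left(q \right)} = -80$ ($I{\left(q \right)} = 20 - 4 \left(-5\right)^{2} = 20 - 100 = -80$)
$m = 2386$ ($m = -20197 + 22583 = 2386$)
$- \frac{13862}{m} + \frac{b{\left(36 \right)}}{I{\left(-104 \right)}} = - \frac{13862}{2386} + \frac{36}{-80} = \left(-13862\right) \frac{1}{2386} + 36 \left(- \frac{1}{80}\right) = - \frac{6931}{1193} - \frac{9}{20} = - \frac{149357}{23860}$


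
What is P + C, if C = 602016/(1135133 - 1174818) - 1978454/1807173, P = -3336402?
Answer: -239280112406210768/71717660505 ≈ -3.3364e+6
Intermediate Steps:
C = -1166462007758/71717660505 (C = 602016/(-39685) - 1978454*1/1807173 = 602016*(-1/39685) - 1978454/1807173 = -602016/39685 - 1978454/1807173 = -1166462007758/71717660505 ≈ -16.265)
P + C = -3336402 - 1166462007758/71717660505 = -239280112406210768/71717660505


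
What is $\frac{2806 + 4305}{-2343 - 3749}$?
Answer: $- \frac{7111}{6092} \approx -1.1673$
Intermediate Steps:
$\frac{2806 + 4305}{-2343 - 3749} = \frac{7111}{-6092} = 7111 \left(- \frac{1}{6092}\right) = - \frac{7111}{6092}$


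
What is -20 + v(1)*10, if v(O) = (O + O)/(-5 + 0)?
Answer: -24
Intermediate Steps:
v(O) = -2*O/5 (v(O) = (2*O)/(-5) = (2*O)*(-⅕) = -2*O/5)
-20 + v(1)*10 = -20 - ⅖*1*10 = -20 - ⅖*10 = -20 - 4 = -24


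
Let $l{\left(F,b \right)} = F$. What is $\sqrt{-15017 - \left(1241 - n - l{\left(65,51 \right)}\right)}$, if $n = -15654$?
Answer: $i \sqrt{31847} \approx 178.46 i$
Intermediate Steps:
$\sqrt{-15017 - \left(1241 - n - l{\left(65,51 \right)}\right)} = \sqrt{-15017 + \left(\left(65 - 15654\right) - 1241\right)} = \sqrt{-15017 - 16830} = \sqrt{-31847} = i \sqrt{31847}$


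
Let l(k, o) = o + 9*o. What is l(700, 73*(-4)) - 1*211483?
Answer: -214403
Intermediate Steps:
l(k, o) = 10*o
l(700, 73*(-4)) - 1*211483 = 10*(73*(-4)) - 1*211483 = 10*(-292) - 211483 = -2920 - 211483 = -214403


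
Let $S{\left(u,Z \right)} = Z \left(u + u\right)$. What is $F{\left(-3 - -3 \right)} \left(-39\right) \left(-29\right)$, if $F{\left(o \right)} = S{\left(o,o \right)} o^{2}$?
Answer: $0$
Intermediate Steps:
$S{\left(u,Z \right)} = 2 Z u$ ($S{\left(u,Z \right)} = Z 2 u = 2 Z u$)
$F{\left(o \right)} = 2 o^{4}$ ($F{\left(o \right)} = 2 o o o^{2} = 2 o^{2} o^{2} = 2 o^{4}$)
$F{\left(-3 - -3 \right)} \left(-39\right) \left(-29\right) = 2 \left(-3 - -3\right)^{4} \left(-39\right) \left(-29\right) = 2 \left(-3 + 3\right)^{4} \left(-39\right) \left(-29\right) = 2 \cdot 0^{4} \left(-39\right) \left(-29\right) = 2 \cdot 0 \left(-39\right) \left(-29\right) = 0 \left(-39\right) \left(-29\right) = 0 \left(-29\right) = 0$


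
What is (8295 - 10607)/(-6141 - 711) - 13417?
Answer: -22982743/1713 ≈ -13417.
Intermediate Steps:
(8295 - 10607)/(-6141 - 711) - 13417 = -2312/(-6852) - 13417 = -2312*(-1/6852) - 13417 = 578/1713 - 13417 = -22982743/1713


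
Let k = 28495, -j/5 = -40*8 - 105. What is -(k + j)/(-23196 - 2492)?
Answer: 7655/6422 ≈ 1.1920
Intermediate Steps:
j = 2125 (j = -5*(-40*8 - 105) = -5*(-320 - 105) = -5*(-425) = 2125)
-(k + j)/(-23196 - 2492) = -(28495 + 2125)/(-23196 - 2492) = -30620/(-25688) = -30620*(-1)/25688 = -1*(-7655/6422) = 7655/6422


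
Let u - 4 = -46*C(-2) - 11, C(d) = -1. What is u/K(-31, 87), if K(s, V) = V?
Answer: 13/29 ≈ 0.44828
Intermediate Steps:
u = 39 (u = 4 + (-46*(-1) - 11) = 4 + (46 - 11) = 4 + 35 = 39)
u/K(-31, 87) = 39/87 = 39*(1/87) = 13/29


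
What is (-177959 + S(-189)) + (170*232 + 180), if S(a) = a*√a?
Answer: -138339 - 567*I*√21 ≈ -1.3834e+5 - 2598.3*I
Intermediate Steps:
S(a) = a^(3/2)
(-177959 + S(-189)) + (170*232 + 180) = (-177959 + (-189)^(3/2)) + (170*232 + 180) = (-177959 - 567*I*√21) + (39440 + 180) = (-177959 - 567*I*√21) + 39620 = -138339 - 567*I*√21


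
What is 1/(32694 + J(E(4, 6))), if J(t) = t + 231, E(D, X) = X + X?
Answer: 1/32937 ≈ 3.0361e-5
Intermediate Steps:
E(D, X) = 2*X
J(t) = 231 + t
1/(32694 + J(E(4, 6))) = 1/(32694 + (231 + 2*6)) = 1/(32694 + (231 + 12)) = 1/(32694 + 243) = 1/32937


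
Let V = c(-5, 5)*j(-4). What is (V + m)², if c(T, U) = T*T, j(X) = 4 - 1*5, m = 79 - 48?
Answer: 36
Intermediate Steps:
m = 31
j(X) = -1 (j(X) = 4 - 5 = -1)
c(T, U) = T²
V = -25 (V = (-5)²*(-1) = 25*(-1) = -25)
(V + m)² = (-25 + 31)² = 6² = 36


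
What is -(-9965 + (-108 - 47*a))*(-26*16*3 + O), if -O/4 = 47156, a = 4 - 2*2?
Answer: -1912580656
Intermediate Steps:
a = 0 (a = 4 - 4 = 0)
O = -188624 (O = -4*47156 = -188624)
-(-9965 + (-108 - 47*a))*(-26*16*3 + O) = -(-9965 + (-108 - 47*0))*(-26*16*3 - 188624) = -(-9965 + (-108 + 0))*(-416*3 - 188624) = -(-9965 - 108)*(-1248 - 188624) = -(-10073)*(-189872) = -1*1912580656 = -1912580656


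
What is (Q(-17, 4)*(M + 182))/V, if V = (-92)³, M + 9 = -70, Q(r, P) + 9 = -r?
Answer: -103/97336 ≈ -0.0010582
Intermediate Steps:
Q(r, P) = -9 - r
M = -79 (M = -9 - 70 = -79)
V = -778688
(Q(-17, 4)*(M + 182))/V = ((-9 - 1*(-17))*(-79 + 182))/(-778688) = ((-9 + 17)*103)*(-1/778688) = (8*103)*(-1/778688) = 824*(-1/778688) = -103/97336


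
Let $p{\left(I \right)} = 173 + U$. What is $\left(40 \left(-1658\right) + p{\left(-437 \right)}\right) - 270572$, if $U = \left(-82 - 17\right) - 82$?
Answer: $-336900$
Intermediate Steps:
$U = -181$ ($U = -99 - 82 = -181$)
$p{\left(I \right)} = -8$ ($p{\left(I \right)} = 173 - 181 = -8$)
$\left(40 \left(-1658\right) + p{\left(-437 \right)}\right) - 270572 = \left(40 \left(-1658\right) - 8\right) - 270572 = \left(-66320 - 8\right) - 270572 = -66328 - 270572 = -336900$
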